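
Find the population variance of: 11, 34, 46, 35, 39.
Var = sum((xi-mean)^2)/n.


Mean = 33.0000
Squared deviations: 484.0000, 1.0000, 169.0000, 4.0000, 36.0000
Sum = 694.0000
Variance = 694.0000/5 = 138.8000

Variance = 138.8000


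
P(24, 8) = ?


P(24,8) = 24!/16!
= 620448401733239439360000/20922789888000
= 29654190720

P(24,8) = 29654190720


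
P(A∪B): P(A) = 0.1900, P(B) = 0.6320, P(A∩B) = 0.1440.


P(A∪B) = 0.1900 + 0.6320 - 0.1440
= 0.8220 - 0.1440
= 0.6780

P(A∪B) = 0.6780


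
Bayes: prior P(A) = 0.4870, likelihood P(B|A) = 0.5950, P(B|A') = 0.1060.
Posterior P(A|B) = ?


P(B) = P(B|A)*P(A) + P(B|A')*P(A')
= 0.5950*0.4870 + 0.1060*0.5130
= 0.289765 + 0.054378 = 0.344143
P(A|B) = 0.289765/0.344143 = 0.8420

P(A|B) = 0.8420


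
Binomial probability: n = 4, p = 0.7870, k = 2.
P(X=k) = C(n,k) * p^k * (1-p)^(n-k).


C(4,2) = 6
p^2 = 0.619369
(1-p)^2 = 0.045369
P = 6 * 0.619369 * 0.045369 = 0.1686

P(X=2) = 0.1686


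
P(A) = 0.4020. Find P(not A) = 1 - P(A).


P(not A) = 1 - 0.4020 = 0.5980

P(not A) = 0.5980


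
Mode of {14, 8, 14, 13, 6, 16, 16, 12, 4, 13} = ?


Frequencies: 4:1, 6:1, 8:1, 12:1, 13:2, 14:2, 16:2
Max frequency = 2
Mode = 13, 14, 16

Mode = 13, 14, 16


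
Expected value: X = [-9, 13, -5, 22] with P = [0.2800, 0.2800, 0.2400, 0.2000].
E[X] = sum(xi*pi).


E[X] = -9*0.2800 + 13*0.2800 - 5*0.2400 + 22*0.2000
= -2.5200 + 3.6400 - 1.2000 + 4.4000
= 4.3200

E[X] = 4.3200


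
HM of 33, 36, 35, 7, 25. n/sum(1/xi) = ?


Sum of reciprocals = 1/33 + 1/36 + 1/35 + 1/7 + 1/25 = 0.269509
HM = 5/0.269509 = 18.5522

HM = 18.5522


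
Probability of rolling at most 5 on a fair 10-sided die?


Favorable outcomes (roll ≤ 5): 5
Total outcomes = 10
P = 5/10 = 0.5000

P = 0.5000


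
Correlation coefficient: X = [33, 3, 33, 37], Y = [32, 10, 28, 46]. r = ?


Mean X = 26.5000, Mean Y = 29.0000
SD X = 13.665650, SD Y = 12.845233
Cov = 159.500000
r = 159.500000/(13.665650*12.845233) = 0.9086

r = 0.9086


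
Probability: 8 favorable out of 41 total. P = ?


P = 8/41 = 0.1951

P = 0.1951


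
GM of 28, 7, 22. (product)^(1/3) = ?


Product = 28 × 7 × 22 = 4312
GM = 4312^(1/3) = 16.2764

GM = 16.2764


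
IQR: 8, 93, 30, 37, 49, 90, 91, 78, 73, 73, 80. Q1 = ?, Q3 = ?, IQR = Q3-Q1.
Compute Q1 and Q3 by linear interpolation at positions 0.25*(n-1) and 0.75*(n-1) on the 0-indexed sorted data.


Sorted: 8, 30, 37, 49, 73, 73, 78, 80, 90, 91, 93
Q1 (25th %ile) = 43.0000
Q3 (75th %ile) = 85.0000
IQR = 85.0000 - 43.0000 = 42.0000

IQR = 42.0000


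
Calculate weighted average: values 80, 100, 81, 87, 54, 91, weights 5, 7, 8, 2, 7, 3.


Numerator = 80*5 + 100*7 + 81*8 + 87*2 + 54*7 + 91*3 = 2573
Denominator = 5 + 7 + 8 + 2 + 7 + 3 = 32
WM = 2573/32 = 80.4062

WM = 80.4062


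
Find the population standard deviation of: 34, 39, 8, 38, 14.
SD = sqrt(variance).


Mean = 26.6000
Variance = 168.6400
SD = sqrt(168.6400) = 12.9861

SD = 12.9861


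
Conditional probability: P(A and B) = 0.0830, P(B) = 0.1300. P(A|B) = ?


P(A|B) = 0.0830/0.1300 = 0.6385

P(A|B) = 0.6385


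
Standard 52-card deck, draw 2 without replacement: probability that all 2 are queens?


P(all queens) = (4/52) × (3/51)
= 0.0045

P = 0.0045


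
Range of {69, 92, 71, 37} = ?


Max = 92, Min = 37
Range = 92 - 37 = 55

Range = 55


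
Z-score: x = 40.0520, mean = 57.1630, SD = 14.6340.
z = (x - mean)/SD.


z = (40.0520 - 57.1630)/14.6340
= -17.1110/14.6340
= -1.1693

z = -1.1693


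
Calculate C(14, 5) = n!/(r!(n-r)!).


C(14,5) = 14!/(5! × 9!)
= 87178291200/(120 × 362880)
= 2002

C(14,5) = 2002


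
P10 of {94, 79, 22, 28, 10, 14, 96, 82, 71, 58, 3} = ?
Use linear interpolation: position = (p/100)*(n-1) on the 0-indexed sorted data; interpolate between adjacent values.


Sorted: 3, 10, 14, 22, 28, 58, 71, 79, 82, 94, 96
n = 11
Index = 10/100 * 10 = 1.0000
Lower = data[1] = 10, Upper = data[2] = 14
P10 = 10 + 0*(4) = 10.0000

P10 = 10.0000


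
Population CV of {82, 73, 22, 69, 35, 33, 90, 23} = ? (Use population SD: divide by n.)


Mean = 53.3750
SD = 26.1005
CV = (26.1005/53.3750)*100 = 48.9002%

CV = 48.9002%


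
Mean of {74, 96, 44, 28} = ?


Sum = 74 + 96 + 44 + 28 = 242
n = 4
Mean = 242/4 = 60.5000

Mean = 60.5000


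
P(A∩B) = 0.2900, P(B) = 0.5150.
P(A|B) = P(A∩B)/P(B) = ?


P(A|B) = 0.2900/0.5150 = 0.5631

P(A|B) = 0.5631


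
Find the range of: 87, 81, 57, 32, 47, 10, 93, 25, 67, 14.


Max = 93, Min = 10
Range = 93 - 10 = 83

Range = 83


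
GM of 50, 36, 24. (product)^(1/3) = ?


Product = 50 × 36 × 24 = 43200
GM = 43200^(1/3) = 35.0882

GM = 35.0882


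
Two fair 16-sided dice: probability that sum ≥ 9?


Total outcomes = 16×16 = 256
Favorable (sum ≥ 9): 228
P = 228/256 = 0.8906

P = 0.8906


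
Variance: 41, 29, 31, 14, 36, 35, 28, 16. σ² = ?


Mean = 28.7500
Squared deviations: 150.0625, 0.0625, 5.0625, 217.5625, 52.5625, 39.0625, 0.5625, 162.5625
Sum = 627.5000
Variance = 627.5000/8 = 78.4375

Variance = 78.4375


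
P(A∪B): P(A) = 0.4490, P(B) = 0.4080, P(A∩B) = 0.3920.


P(A∪B) = 0.4490 + 0.4080 - 0.3920
= 0.8570 - 0.3920
= 0.4650

P(A∪B) = 0.4650


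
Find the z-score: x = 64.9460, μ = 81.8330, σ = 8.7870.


z = (64.9460 - 81.8330)/8.7870
= -16.8870/8.7870
= -1.9218

z = -1.9218


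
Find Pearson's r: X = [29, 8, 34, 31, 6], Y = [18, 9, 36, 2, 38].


Mean X = 21.6000, Mean Y = 20.6000
SD X = 12.043255, SD Y = 14.333178
Cov = -23.360000
r = -23.360000/(12.043255*14.333178) = -0.1353

r = -0.1353


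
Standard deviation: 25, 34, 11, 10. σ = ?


Mean = 20.0000
Variance = 100.5000
SD = sqrt(100.5000) = 10.0250

SD = 10.0250


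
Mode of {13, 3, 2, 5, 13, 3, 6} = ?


Frequencies: 2:1, 3:2, 5:1, 6:1, 13:2
Max frequency = 2
Mode = 3, 13

Mode = 3, 13


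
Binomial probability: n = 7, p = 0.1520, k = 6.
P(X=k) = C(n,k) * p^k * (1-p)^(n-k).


C(7,6) = 7
p^6 = 1.233280e-05
(1-p)^1 = 0.848000
P = 7 * 1.233280e-05 * 0.848000 = 7.3207e-05

P(X=6) = 7.3207e-05


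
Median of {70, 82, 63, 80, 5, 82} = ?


Sorted: 5, 63, 70, 80, 82, 82
n = 6 (even)
Middle values: 70 and 80
Median = (70+80)/2 = 75.0000

Median = 75.0000


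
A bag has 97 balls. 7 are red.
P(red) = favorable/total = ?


P = 7/97 = 0.0722

P = 0.0722


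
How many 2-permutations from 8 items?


P(8,2) = 8!/6!
= 40320/720
= 56

P(8,2) = 56


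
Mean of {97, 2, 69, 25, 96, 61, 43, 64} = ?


Sum = 97 + 2 + 69 + 25 + 96 + 61 + 43 + 64 = 457
n = 8
Mean = 457/8 = 57.1250

Mean = 57.1250


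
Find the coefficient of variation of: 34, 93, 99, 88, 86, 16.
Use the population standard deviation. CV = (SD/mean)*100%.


Mean = 69.3333
SD = 32.0399
CV = (32.0399/69.3333)*100 = 46.2114%

CV = 46.2114%


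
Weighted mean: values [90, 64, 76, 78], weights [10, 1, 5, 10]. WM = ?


Numerator = 90*10 + 64*1 + 76*5 + 78*10 = 2124
Denominator = 10 + 1 + 5 + 10 = 26
WM = 2124/26 = 81.6923

WM = 81.6923


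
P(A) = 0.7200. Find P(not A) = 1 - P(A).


P(not A) = 1 - 0.7200 = 0.2800

P(not A) = 0.2800


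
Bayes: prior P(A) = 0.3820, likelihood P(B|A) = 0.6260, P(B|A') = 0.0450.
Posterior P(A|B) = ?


P(B) = P(B|A)*P(A) + P(B|A')*P(A')
= 0.6260*0.3820 + 0.0450*0.6180
= 0.239132 + 0.027810 = 0.266942
P(A|B) = 0.239132/0.266942 = 0.8958

P(A|B) = 0.8958


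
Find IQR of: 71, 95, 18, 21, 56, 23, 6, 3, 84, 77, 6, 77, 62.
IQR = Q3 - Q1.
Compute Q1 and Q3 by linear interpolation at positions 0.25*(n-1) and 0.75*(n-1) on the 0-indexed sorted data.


Sorted: 3, 6, 6, 18, 21, 23, 56, 62, 71, 77, 77, 84, 95
Q1 (25th %ile) = 18.0000
Q3 (75th %ile) = 77.0000
IQR = 77.0000 - 18.0000 = 59.0000

IQR = 59.0000


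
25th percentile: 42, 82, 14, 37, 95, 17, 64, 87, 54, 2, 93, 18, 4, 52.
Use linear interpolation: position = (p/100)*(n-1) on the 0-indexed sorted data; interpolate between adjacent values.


Sorted: 2, 4, 14, 17, 18, 37, 42, 52, 54, 64, 82, 87, 93, 95
n = 14
Index = 25/100 * 13 = 3.2500
Lower = data[3] = 17, Upper = data[4] = 18
P25 = 17 + 0.2500*(1) = 17.2500

P25 = 17.2500


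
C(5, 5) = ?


C(5,5) = 5!/(5! × 0!)
= 120/(120 × 1)
= 1

C(5,5) = 1


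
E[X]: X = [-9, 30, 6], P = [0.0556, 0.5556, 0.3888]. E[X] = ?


E[X] = -9*0.0556 + 30*0.5556 + 6*0.3888
= -0.5004 + 16.6680 + 2.3328
= 18.5004

E[X] = 18.5004


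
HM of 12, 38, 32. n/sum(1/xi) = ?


Sum of reciprocals = 1/12 + 1/38 + 1/32 = 0.140899
HM = 3/0.140899 = 21.2918

HM = 21.2918


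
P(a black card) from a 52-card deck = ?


26 black cards in 52 cards
P = 26/52 = 0.5000

P = 0.5000


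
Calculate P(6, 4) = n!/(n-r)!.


P(6,4) = 6!/2!
= 720/2
= 360

P(6,4) = 360


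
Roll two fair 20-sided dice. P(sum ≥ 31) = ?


Total outcomes = 20×20 = 400
Favorable (sum ≥ 31): 55
P = 55/400 = 0.1375

P = 0.1375


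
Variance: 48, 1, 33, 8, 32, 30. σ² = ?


Mean = 25.3333
Squared deviations: 513.7778, 592.1111, 58.7778, 300.4444, 44.4444, 21.7778
Sum = 1531.3333
Variance = 1531.3333/6 = 255.2222

Variance = 255.2222


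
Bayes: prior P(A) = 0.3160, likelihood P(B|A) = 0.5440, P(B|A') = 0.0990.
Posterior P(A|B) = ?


P(B) = P(B|A)*P(A) + P(B|A')*P(A')
= 0.5440*0.3160 + 0.0990*0.6840
= 0.171904 + 0.067716 = 0.239620
P(A|B) = 0.171904/0.239620 = 0.7174

P(A|B) = 0.7174


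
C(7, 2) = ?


C(7,2) = 7!/(2! × 5!)
= 5040/(2 × 120)
= 21

C(7,2) = 21


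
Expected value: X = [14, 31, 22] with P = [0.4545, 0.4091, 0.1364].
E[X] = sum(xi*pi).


E[X] = 14*0.4545 + 31*0.4091 + 22*0.1364
= 6.3630 + 12.6821 + 3.0008
= 22.0459

E[X] = 22.0459


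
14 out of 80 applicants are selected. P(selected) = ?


P = 14/80 = 0.1750

P = 0.1750


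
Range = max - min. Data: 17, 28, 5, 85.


Max = 85, Min = 5
Range = 85 - 5 = 80

Range = 80


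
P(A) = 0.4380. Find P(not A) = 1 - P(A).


P(not A) = 1 - 0.4380 = 0.5620

P(not A) = 0.5620


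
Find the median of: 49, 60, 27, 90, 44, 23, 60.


Sorted: 23, 27, 44, 49, 60, 60, 90
n = 7 (odd)
Middle value = 49

Median = 49


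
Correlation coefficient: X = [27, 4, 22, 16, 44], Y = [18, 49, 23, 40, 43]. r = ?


Mean X = 22.6000, Mean Y = 34.6000
SD X = 13.169662, SD Y = 11.976644
Cov = -37.960000
r = -37.960000/(13.169662*11.976644) = -0.2407

r = -0.2407


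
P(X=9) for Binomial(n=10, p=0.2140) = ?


C(10,9) = 10
p^9 = 9.412911e-07
(1-p)^1 = 0.786000
P = 10 * 9.412911e-07 * 0.786000 = 7.3985e-06

P(X=9) = 7.3985e-06


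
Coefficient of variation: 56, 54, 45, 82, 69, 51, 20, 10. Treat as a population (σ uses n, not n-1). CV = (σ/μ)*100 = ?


Mean = 48.3750
SD = 22.1976
CV = (22.1976/48.3750)*100 = 45.8866%

CV = 45.8866%


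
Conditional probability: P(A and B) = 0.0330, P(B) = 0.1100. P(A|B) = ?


P(A|B) = 0.0330/0.1100 = 0.3000

P(A|B) = 0.3000


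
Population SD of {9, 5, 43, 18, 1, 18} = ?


Mean = 15.6667
Variance = 188.5556
SD = sqrt(188.5556) = 13.7316

SD = 13.7316


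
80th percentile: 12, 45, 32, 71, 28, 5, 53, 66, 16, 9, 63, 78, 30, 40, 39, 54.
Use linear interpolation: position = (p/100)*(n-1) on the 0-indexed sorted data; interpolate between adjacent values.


Sorted: 5, 9, 12, 16, 28, 30, 32, 39, 40, 45, 53, 54, 63, 66, 71, 78
n = 16
Index = 80/100 * 15 = 12.0000
Lower = data[12] = 63, Upper = data[13] = 66
P80 = 63 + 0*(3) = 63.0000

P80 = 63.0000


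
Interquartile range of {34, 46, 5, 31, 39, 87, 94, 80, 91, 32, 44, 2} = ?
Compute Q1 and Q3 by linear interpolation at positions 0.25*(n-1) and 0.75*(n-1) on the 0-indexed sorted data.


Sorted: 2, 5, 31, 32, 34, 39, 44, 46, 80, 87, 91, 94
Q1 (25th %ile) = 31.7500
Q3 (75th %ile) = 81.7500
IQR = 81.7500 - 31.7500 = 50.0000

IQR = 50.0000


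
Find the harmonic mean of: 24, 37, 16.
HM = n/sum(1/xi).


Sum of reciprocals = 1/24 + 1/37 + 1/16 = 0.131194
HM = 3/0.131194 = 22.8670

HM = 22.8670


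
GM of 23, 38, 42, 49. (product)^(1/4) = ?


Product = 23 × 38 × 42 × 49 = 1798692
GM = 1798692^(1/4) = 36.6218

GM = 36.6218


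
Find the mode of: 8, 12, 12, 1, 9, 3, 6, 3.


Frequencies: 1:1, 3:2, 6:1, 8:1, 9:1, 12:2
Max frequency = 2
Mode = 3, 12

Mode = 3, 12


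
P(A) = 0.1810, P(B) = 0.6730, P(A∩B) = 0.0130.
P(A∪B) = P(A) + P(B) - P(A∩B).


P(A∪B) = 0.1810 + 0.6730 - 0.0130
= 0.8540 - 0.0130
= 0.8410

P(A∪B) = 0.8410


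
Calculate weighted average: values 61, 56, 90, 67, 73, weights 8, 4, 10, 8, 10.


Numerator = 61*8 + 56*4 + 90*10 + 67*8 + 73*10 = 2878
Denominator = 8 + 4 + 10 + 8 + 10 = 40
WM = 2878/40 = 71.9500

WM = 71.9500


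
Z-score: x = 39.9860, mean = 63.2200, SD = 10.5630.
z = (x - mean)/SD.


z = (39.9860 - 63.2200)/10.5630
= -23.2340/10.5630
= -2.1996

z = -2.1996


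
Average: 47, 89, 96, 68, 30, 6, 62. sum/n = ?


Sum = 47 + 89 + 96 + 68 + 30 + 6 + 62 = 398
n = 7
Mean = 398/7 = 56.8571

Mean = 56.8571


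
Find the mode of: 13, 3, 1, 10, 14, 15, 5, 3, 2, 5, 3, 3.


Frequencies: 1:1, 2:1, 3:4, 5:2, 10:1, 13:1, 14:1, 15:1
Max frequency = 4
Mode = 3

Mode = 3


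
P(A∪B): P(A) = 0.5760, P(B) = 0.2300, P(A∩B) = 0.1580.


P(A∪B) = 0.5760 + 0.2300 - 0.1580
= 0.8060 - 0.1580
= 0.6480

P(A∪B) = 0.6480


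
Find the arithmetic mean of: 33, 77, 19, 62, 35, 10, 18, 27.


Sum = 33 + 77 + 19 + 62 + 35 + 10 + 18 + 27 = 281
n = 8
Mean = 281/8 = 35.1250

Mean = 35.1250


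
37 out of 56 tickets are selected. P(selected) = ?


P = 37/56 = 0.6607

P = 0.6607


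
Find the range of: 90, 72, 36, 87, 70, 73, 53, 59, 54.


Max = 90, Min = 36
Range = 90 - 36 = 54

Range = 54


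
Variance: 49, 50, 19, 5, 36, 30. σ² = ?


Mean = 31.5000
Squared deviations: 306.2500, 342.2500, 156.2500, 702.2500, 20.2500, 2.2500
Sum = 1529.5000
Variance = 1529.5000/6 = 254.9167

Variance = 254.9167


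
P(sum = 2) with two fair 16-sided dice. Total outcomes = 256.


Total outcomes = 16×16 = 256
Favorable (sum = 2): 1
P = 1/256 = 0.0039

P = 0.0039


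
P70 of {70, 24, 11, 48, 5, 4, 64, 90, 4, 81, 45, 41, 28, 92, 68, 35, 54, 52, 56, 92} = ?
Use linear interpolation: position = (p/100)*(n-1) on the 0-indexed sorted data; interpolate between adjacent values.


Sorted: 4, 4, 5, 11, 24, 28, 35, 41, 45, 48, 52, 54, 56, 64, 68, 70, 81, 90, 92, 92
n = 20
Index = 70/100 * 19 = 13.3000
Lower = data[13] = 64, Upper = data[14] = 68
P70 = 64 + 0.3000*(4) = 65.2000

P70 = 65.2000


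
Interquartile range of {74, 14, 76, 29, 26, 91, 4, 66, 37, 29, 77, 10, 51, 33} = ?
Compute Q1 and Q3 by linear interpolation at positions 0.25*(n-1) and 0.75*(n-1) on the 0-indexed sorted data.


Sorted: 4, 10, 14, 26, 29, 29, 33, 37, 51, 66, 74, 76, 77, 91
Q1 (25th %ile) = 26.7500
Q3 (75th %ile) = 72.0000
IQR = 72.0000 - 26.7500 = 45.2500

IQR = 45.2500


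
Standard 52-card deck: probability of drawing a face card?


12 face cards in 52 cards
P = 12/52 = 0.2308

P = 0.2308


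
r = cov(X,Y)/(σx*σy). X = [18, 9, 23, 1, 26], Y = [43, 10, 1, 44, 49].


Mean X = 15.4000, Mean Y = 29.4000
SD X = 9.221714, SD Y = 19.825236
Cov = -11.760000
r = -11.760000/(9.221714*19.825236) = -0.0643

r = -0.0643


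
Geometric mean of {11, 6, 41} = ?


Product = 11 × 6 × 41 = 2706
GM = 2706^(1/3) = 13.9351

GM = 13.9351


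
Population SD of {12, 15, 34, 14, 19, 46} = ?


Mean = 23.3333
Variance = 155.2222
SD = sqrt(155.2222) = 12.4588

SD = 12.4588


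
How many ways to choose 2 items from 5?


C(5,2) = 5!/(2! × 3!)
= 120/(2 × 6)
= 10

C(5,2) = 10


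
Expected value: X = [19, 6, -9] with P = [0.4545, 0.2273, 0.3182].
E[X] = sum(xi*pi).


E[X] = 19*0.4545 + 6*0.2273 - 9*0.3182
= 8.6355 + 1.3638 - 2.8638
= 7.1355

E[X] = 7.1355


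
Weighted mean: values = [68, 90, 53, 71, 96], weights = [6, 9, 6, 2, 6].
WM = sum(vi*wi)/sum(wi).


Numerator = 68*6 + 90*9 + 53*6 + 71*2 + 96*6 = 2254
Denominator = 6 + 9 + 6 + 2 + 6 = 29
WM = 2254/29 = 77.7241

WM = 77.7241


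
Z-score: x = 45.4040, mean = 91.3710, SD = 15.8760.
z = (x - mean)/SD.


z = (45.4040 - 91.3710)/15.8760
= -45.9670/15.8760
= -2.8954

z = -2.8954


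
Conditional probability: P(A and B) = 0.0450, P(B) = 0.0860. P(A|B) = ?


P(A|B) = 0.0450/0.0860 = 0.5233

P(A|B) = 0.5233


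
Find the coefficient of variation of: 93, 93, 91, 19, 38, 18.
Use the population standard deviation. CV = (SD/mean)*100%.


Mean = 58.6667
SD = 34.2961
CV = (34.2961/58.6667)*100 = 58.4593%

CV = 58.4593%


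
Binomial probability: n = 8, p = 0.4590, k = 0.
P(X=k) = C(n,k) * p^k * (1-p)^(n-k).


C(8,0) = 1
p^0 = 1.000000
(1-p)^8 = 0.007338
P = 1 * 1.000000 * 0.007338 = 0.0073

P(X=0) = 0.0073


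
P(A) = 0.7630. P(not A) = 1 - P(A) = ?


P(not A) = 1 - 0.7630 = 0.2370

P(not A) = 0.2370


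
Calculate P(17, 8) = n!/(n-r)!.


P(17,8) = 17!/9!
= 355687428096000/362880
= 980179200

P(17,8) = 980179200


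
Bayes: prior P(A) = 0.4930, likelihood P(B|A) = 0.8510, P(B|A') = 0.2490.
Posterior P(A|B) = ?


P(B) = P(B|A)*P(A) + P(B|A')*P(A')
= 0.8510*0.4930 + 0.2490*0.5070
= 0.419543 + 0.126243 = 0.545786
P(A|B) = 0.419543/0.545786 = 0.7687

P(A|B) = 0.7687


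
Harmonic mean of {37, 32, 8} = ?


Sum of reciprocals = 1/37 + 1/32 + 1/8 = 0.183277
HM = 3/0.183277 = 16.3687

HM = 16.3687


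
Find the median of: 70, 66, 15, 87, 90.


Sorted: 15, 66, 70, 87, 90
n = 5 (odd)
Middle value = 70

Median = 70


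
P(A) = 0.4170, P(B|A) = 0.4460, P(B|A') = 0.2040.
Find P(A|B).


P(B) = P(B|A)*P(A) + P(B|A')*P(A')
= 0.4460*0.4170 + 0.2040*0.5830
= 0.185982 + 0.118932 = 0.304914
P(A|B) = 0.185982/0.304914 = 0.6099

P(A|B) = 0.6099


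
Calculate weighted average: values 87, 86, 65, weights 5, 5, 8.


Numerator = 87*5 + 86*5 + 65*8 = 1385
Denominator = 5 + 5 + 8 = 18
WM = 1385/18 = 76.9444

WM = 76.9444


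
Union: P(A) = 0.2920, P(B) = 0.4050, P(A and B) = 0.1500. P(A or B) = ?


P(A∪B) = 0.2920 + 0.4050 - 0.1500
= 0.6970 - 0.1500
= 0.5470

P(A∪B) = 0.5470


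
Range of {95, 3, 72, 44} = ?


Max = 95, Min = 3
Range = 95 - 3 = 92

Range = 92


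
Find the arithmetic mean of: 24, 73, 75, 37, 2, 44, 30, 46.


Sum = 24 + 73 + 75 + 37 + 2 + 44 + 30 + 46 = 331
n = 8
Mean = 331/8 = 41.3750

Mean = 41.3750


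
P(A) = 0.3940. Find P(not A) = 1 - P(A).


P(not A) = 1 - 0.3940 = 0.6060

P(not A) = 0.6060


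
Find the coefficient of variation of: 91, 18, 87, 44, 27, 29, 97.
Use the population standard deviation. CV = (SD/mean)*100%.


Mean = 56.1429
SD = 31.6789
CV = (31.6789/56.1429)*100 = 56.4255%

CV = 56.4255%


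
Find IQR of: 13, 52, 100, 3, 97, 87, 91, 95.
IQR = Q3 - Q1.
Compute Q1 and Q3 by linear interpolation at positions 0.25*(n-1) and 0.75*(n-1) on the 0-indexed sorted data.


Sorted: 3, 13, 52, 87, 91, 95, 97, 100
Q1 (25th %ile) = 42.2500
Q3 (75th %ile) = 95.5000
IQR = 95.5000 - 42.2500 = 53.2500

IQR = 53.2500


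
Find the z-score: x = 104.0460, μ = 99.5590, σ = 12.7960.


z = (104.0460 - 99.5590)/12.7960
= 4.4870/12.7960
= 0.3507

z = 0.3507


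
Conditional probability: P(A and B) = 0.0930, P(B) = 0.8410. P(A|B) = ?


P(A|B) = 0.0930/0.8410 = 0.1106

P(A|B) = 0.1106


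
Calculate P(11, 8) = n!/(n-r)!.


P(11,8) = 11!/3!
= 39916800/6
= 6652800

P(11,8) = 6652800


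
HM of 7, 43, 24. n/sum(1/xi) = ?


Sum of reciprocals = 1/7 + 1/43 + 1/24 = 0.207780
HM = 3/0.207780 = 14.4384

HM = 14.4384


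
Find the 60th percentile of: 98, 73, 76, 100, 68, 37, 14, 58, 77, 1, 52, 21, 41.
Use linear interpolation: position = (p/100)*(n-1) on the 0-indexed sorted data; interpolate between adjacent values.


Sorted: 1, 14, 21, 37, 41, 52, 58, 68, 73, 76, 77, 98, 100
n = 13
Index = 60/100 * 12 = 7.2000
Lower = data[7] = 68, Upper = data[8] = 73
P60 = 68 + 0.2000*(5) = 69.0000

P60 = 69.0000


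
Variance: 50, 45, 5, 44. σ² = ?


Mean = 36.0000
Squared deviations: 196.0000, 81.0000, 961.0000, 64.0000
Sum = 1302.0000
Variance = 1302.0000/4 = 325.5000

Variance = 325.5000


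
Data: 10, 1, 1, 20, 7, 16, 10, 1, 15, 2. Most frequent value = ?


Frequencies: 1:3, 2:1, 7:1, 10:2, 15:1, 16:1, 20:1
Max frequency = 3
Mode = 1

Mode = 1


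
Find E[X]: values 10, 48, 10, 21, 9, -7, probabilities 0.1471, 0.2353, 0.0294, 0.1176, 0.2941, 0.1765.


E[X] = 10*0.1471 + 48*0.2353 + 10*0.0294 + 21*0.1176 + 9*0.2941 - 7*0.1765
= 1.4710 + 11.2944 + 0.2940 + 2.4696 + 2.6469 - 1.2355
= 16.9404

E[X] = 16.9404


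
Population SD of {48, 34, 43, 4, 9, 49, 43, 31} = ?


Mean = 32.6250
Variance = 262.7344
SD = sqrt(262.7344) = 16.2091

SD = 16.2091


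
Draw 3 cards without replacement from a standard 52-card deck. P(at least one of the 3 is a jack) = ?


P(at least one) = 1 - P(none)
P(none) = (48/52) × (47/51) × (46/50) = 0.782624
P(at least one) = 1 - 0.782624 = 0.2174

P = 0.2174


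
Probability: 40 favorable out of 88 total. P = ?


P = 40/88 = 0.4545

P = 0.4545


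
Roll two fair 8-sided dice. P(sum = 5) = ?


Total outcomes = 8×8 = 64
Favorable (sum = 5): 4
P = 4/64 = 0.0625

P = 0.0625


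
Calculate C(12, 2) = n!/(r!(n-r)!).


C(12,2) = 12!/(2! × 10!)
= 479001600/(2 × 3628800)
= 66

C(12,2) = 66


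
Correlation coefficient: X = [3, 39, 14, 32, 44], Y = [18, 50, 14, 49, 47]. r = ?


Mean X = 26.4000, Mean Y = 35.6000
SD X = 15.499677, SD Y = 16.082288
Cov = 227.360000
r = 227.360000/(15.499677*16.082288) = 0.9121

r = 0.9121


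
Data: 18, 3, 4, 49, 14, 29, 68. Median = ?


Sorted: 3, 4, 14, 18, 29, 49, 68
n = 7 (odd)
Middle value = 18

Median = 18


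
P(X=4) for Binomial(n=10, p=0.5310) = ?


C(10,4) = 210
p^4 = 0.079502
(1-p)^6 = 0.010642
P = 210 * 0.079502 * 0.010642 = 0.1777

P(X=4) = 0.1777


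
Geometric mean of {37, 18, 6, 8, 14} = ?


Product = 37 × 18 × 6 × 8 × 14 = 447552
GM = 447552^(1/5) = 13.4949

GM = 13.4949


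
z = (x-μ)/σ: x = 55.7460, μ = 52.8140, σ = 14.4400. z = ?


z = (55.7460 - 52.8140)/14.4400
= 2.9320/14.4400
= 0.2030

z = 0.2030


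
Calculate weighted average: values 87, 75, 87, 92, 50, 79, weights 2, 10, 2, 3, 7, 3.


Numerator = 87*2 + 75*10 + 87*2 + 92*3 + 50*7 + 79*3 = 1961
Denominator = 2 + 10 + 2 + 3 + 7 + 3 = 27
WM = 1961/27 = 72.6296

WM = 72.6296


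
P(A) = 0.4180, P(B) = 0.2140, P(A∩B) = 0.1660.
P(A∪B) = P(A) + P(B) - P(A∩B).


P(A∪B) = 0.4180 + 0.2140 - 0.1660
= 0.6320 - 0.1660
= 0.4660

P(A∪B) = 0.4660


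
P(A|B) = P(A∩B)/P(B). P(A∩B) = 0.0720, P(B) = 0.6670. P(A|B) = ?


P(A|B) = 0.0720/0.6670 = 0.1079

P(A|B) = 0.1079


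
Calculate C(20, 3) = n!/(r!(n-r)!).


C(20,3) = 20!/(3! × 17!)
= 2432902008176640000/(6 × 355687428096000)
= 1140

C(20,3) = 1140


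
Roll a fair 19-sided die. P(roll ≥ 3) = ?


Favorable outcomes (roll ≥ 3): 17
Total outcomes = 19
P = 17/19 = 0.8947

P = 0.8947


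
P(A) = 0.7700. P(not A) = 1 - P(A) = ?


P(not A) = 1 - 0.7700 = 0.2300

P(not A) = 0.2300


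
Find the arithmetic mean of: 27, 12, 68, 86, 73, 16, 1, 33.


Sum = 27 + 12 + 68 + 86 + 73 + 16 + 1 + 33 = 316
n = 8
Mean = 316/8 = 39.5000

Mean = 39.5000


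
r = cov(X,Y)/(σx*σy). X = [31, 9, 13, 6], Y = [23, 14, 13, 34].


Mean X = 14.7500, Mean Y = 21.0000
SD X = 9.705024, SD Y = 8.455767
Cov = -6.750000
r = -6.750000/(9.705024*8.455767) = -0.0823

r = -0.0823


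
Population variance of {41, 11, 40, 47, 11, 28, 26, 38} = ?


Mean = 30.2500
Squared deviations: 115.5625, 370.5625, 95.0625, 280.5625, 370.5625, 5.0625, 18.0625, 60.0625
Sum = 1315.5000
Variance = 1315.5000/8 = 164.4375

Variance = 164.4375


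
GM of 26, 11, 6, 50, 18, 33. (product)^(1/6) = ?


Product = 26 × 11 × 6 × 50 × 18 × 33 = 50965200
GM = 50965200^(1/6) = 19.2551

GM = 19.2551


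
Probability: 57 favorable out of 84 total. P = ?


P = 57/84 = 0.6786

P = 0.6786


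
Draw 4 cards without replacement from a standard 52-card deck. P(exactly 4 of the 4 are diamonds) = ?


Hypergeometric: P(X=4) = C(13,4)·C(39,0) / C(52,4)
= 715 × 1 / 270725
= 715/270725 = 0.0026

P = 0.0026


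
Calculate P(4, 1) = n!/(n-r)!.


P(4,1) = 4!/3!
= 24/6
= 4

P(4,1) = 4


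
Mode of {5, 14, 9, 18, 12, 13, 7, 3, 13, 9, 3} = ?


Frequencies: 3:2, 5:1, 7:1, 9:2, 12:1, 13:2, 14:1, 18:1
Max frequency = 2
Mode = 3, 9, 13

Mode = 3, 9, 13


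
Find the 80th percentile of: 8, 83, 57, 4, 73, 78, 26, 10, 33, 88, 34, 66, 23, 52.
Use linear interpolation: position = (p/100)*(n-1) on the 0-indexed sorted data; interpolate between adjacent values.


Sorted: 4, 8, 10, 23, 26, 33, 34, 52, 57, 66, 73, 78, 83, 88
n = 14
Index = 80/100 * 13 = 10.4000
Lower = data[10] = 73, Upper = data[11] = 78
P80 = 73 + 0.4000*(5) = 75.0000

P80 = 75.0000


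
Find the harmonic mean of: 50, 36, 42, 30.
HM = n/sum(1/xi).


Sum of reciprocals = 1/50 + 1/36 + 1/42 + 1/30 = 0.104921
HM = 4/0.104921 = 38.1241

HM = 38.1241


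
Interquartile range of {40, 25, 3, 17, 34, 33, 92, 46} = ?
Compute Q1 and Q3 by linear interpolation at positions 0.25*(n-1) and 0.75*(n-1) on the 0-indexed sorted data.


Sorted: 3, 17, 25, 33, 34, 40, 46, 92
Q1 (25th %ile) = 23.0000
Q3 (75th %ile) = 41.5000
IQR = 41.5000 - 23.0000 = 18.5000

IQR = 18.5000


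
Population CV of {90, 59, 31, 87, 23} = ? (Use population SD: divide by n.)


Mean = 58.0000
SD = 27.6405
CV = (27.6405/58.0000)*100 = 47.6561%

CV = 47.6561%


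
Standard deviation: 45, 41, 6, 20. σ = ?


Mean = 28.0000
Variance = 251.5000
SD = sqrt(251.5000) = 15.8588

SD = 15.8588


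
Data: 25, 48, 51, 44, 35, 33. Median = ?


Sorted: 25, 33, 35, 44, 48, 51
n = 6 (even)
Middle values: 35 and 44
Median = (35+44)/2 = 39.5000

Median = 39.5000


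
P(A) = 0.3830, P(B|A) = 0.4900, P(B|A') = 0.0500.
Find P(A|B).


P(B) = P(B|A)*P(A) + P(B|A')*P(A')
= 0.4900*0.3830 + 0.0500*0.6170
= 0.187670 + 0.030850 = 0.218520
P(A|B) = 0.187670/0.218520 = 0.8588

P(A|B) = 0.8588


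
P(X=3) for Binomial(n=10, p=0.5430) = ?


C(10,3) = 120
p^3 = 0.160103
(1-p)^7 = 0.004163
P = 120 * 0.160103 * 0.004163 = 0.0800

P(X=3) = 0.0800


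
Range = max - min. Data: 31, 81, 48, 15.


Max = 81, Min = 15
Range = 81 - 15 = 66

Range = 66


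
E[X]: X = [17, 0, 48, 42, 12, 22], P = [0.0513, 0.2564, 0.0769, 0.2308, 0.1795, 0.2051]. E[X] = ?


E[X] = 17*0.0513 + 0*0.2564 + 48*0.0769 + 42*0.2308 + 12*0.1795 + 22*0.2051
= 0.8721 + 0 + 3.6912 + 9.6936 + 2.1540 + 4.5122
= 20.9231

E[X] = 20.9231


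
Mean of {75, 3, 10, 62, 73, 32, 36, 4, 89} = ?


Sum = 75 + 3 + 10 + 62 + 73 + 32 + 36 + 4 + 89 = 384
n = 9
Mean = 384/9 = 42.6667

Mean = 42.6667


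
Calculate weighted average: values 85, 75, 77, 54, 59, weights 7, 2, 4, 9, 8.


Numerator = 85*7 + 75*2 + 77*4 + 54*9 + 59*8 = 2011
Denominator = 7 + 2 + 4 + 9 + 8 = 30
WM = 2011/30 = 67.0333

WM = 67.0333


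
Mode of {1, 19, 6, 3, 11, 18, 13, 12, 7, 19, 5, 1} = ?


Frequencies: 1:2, 3:1, 5:1, 6:1, 7:1, 11:1, 12:1, 13:1, 18:1, 19:2
Max frequency = 2
Mode = 1, 19

Mode = 1, 19


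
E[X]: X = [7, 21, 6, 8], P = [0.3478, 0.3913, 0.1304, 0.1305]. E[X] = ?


E[X] = 7*0.3478 + 21*0.3913 + 6*0.1304 + 8*0.1305
= 2.4346 + 8.2173 + 0.7824 + 1.0440
= 12.4783

E[X] = 12.4783


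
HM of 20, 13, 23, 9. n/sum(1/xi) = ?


Sum of reciprocals = 1/20 + 1/13 + 1/23 + 1/9 = 0.281512
HM = 4/0.281512 = 14.2090

HM = 14.2090


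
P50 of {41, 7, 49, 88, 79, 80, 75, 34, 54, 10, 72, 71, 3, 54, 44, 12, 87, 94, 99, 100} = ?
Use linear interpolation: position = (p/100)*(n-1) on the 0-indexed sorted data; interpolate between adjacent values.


Sorted: 3, 7, 10, 12, 34, 41, 44, 49, 54, 54, 71, 72, 75, 79, 80, 87, 88, 94, 99, 100
n = 20
Index = 50/100 * 19 = 9.5000
Lower = data[9] = 54, Upper = data[10] = 71
P50 = 54 + 0.5000*(17) = 62.5000

P50 = 62.5000


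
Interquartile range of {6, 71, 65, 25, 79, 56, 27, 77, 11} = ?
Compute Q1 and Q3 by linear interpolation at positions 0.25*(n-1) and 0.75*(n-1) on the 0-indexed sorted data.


Sorted: 6, 11, 25, 27, 56, 65, 71, 77, 79
Q1 (25th %ile) = 25.0000
Q3 (75th %ile) = 71.0000
IQR = 71.0000 - 25.0000 = 46.0000

IQR = 46.0000


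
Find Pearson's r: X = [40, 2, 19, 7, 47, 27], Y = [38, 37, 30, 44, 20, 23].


Mean X = 23.6667, Mean Y = 32.0000
SD X = 16.285645, SD Y = 8.504901
Cov = -85.166667
r = -85.166667/(16.285645*8.504901) = -0.6149

r = -0.6149


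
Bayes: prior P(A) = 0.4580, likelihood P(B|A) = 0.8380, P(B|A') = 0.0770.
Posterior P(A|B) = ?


P(B) = P(B|A)*P(A) + P(B|A')*P(A')
= 0.8380*0.4580 + 0.0770*0.5420
= 0.383804 + 0.041734 = 0.425538
P(A|B) = 0.383804/0.425538 = 0.9019

P(A|B) = 0.9019


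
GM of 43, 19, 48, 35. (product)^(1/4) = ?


Product = 43 × 19 × 48 × 35 = 1372560
GM = 1372560^(1/4) = 34.2281

GM = 34.2281


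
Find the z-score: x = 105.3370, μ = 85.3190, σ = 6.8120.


z = (105.3370 - 85.3190)/6.8120
= 20.0180/6.8120
= 2.9386

z = 2.9386


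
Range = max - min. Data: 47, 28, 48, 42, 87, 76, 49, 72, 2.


Max = 87, Min = 2
Range = 87 - 2 = 85

Range = 85


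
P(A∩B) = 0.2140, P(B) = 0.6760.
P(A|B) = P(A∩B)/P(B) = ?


P(A|B) = 0.2140/0.6760 = 0.3166

P(A|B) = 0.3166


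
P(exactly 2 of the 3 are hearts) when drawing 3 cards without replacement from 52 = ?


Hypergeometric: P(X=2) = C(13,2)·C(39,1) / C(52,3)
= 78 × 39 / 22100
= 3042/22100 = 0.1376

P = 0.1376


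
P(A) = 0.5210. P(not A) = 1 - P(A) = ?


P(not A) = 1 - 0.5210 = 0.4790

P(not A) = 0.4790


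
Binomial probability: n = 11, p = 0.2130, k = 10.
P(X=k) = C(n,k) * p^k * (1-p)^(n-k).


C(11,10) = 11
p^10 = 1.922189e-07
(1-p)^1 = 0.787000
P = 11 * 1.922189e-07 * 0.787000 = 1.6640e-06

P(X=10) = 1.6640e-06


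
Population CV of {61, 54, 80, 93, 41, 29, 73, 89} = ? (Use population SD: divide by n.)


Mean = 65.0000
SD = 21.3834
CV = (21.3834/65.0000)*100 = 32.8975%

CV = 32.8975%


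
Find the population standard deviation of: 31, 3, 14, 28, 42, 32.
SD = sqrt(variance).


Mean = 25.0000
Variance = 164.6667
SD = sqrt(164.6667) = 12.8323

SD = 12.8323


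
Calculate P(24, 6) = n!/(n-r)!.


P(24,6) = 24!/18!
= 620448401733239439360000/6402373705728000
= 96909120

P(24,6) = 96909120


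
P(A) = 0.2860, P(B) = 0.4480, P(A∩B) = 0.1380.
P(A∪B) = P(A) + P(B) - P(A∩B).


P(A∪B) = 0.2860 + 0.4480 - 0.1380
= 0.7340 - 0.1380
= 0.5960

P(A∪B) = 0.5960


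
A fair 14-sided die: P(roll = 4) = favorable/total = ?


Favorable outcomes (roll = 4): 1
Total outcomes = 14
P = 1/14 = 0.0714

P = 0.0714


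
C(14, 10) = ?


C(14,10) = 14!/(10! × 4!)
= 87178291200/(3628800 × 24)
= 1001

C(14,10) = 1001


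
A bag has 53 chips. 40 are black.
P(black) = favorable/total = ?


P = 40/53 = 0.7547

P = 0.7547


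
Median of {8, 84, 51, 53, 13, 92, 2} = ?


Sorted: 2, 8, 13, 51, 53, 84, 92
n = 7 (odd)
Middle value = 51

Median = 51


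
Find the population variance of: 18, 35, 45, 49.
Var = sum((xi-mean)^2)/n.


Mean = 36.7500
Squared deviations: 351.5625, 3.0625, 68.0625, 150.0625
Sum = 572.7500
Variance = 572.7500/4 = 143.1875

Variance = 143.1875


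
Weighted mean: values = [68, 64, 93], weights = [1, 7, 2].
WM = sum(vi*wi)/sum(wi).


Numerator = 68*1 + 64*7 + 93*2 = 702
Denominator = 1 + 7 + 2 = 10
WM = 702/10 = 70.2000

WM = 70.2000


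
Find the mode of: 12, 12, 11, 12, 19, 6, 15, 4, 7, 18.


Frequencies: 4:1, 6:1, 7:1, 11:1, 12:3, 15:1, 18:1, 19:1
Max frequency = 3
Mode = 12

Mode = 12


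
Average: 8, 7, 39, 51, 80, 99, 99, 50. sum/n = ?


Sum = 8 + 7 + 39 + 51 + 80 + 99 + 99 + 50 = 433
n = 8
Mean = 433/8 = 54.1250

Mean = 54.1250


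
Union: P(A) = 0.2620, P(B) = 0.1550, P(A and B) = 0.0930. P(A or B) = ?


P(A∪B) = 0.2620 + 0.1550 - 0.0930
= 0.4170 - 0.0930
= 0.3240

P(A∪B) = 0.3240


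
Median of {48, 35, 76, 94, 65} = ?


Sorted: 35, 48, 65, 76, 94
n = 5 (odd)
Middle value = 65

Median = 65


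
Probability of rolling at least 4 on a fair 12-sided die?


Favorable outcomes (roll ≥ 4): 9
Total outcomes = 12
P = 9/12 = 0.7500

P = 0.7500


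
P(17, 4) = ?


P(17,4) = 17!/13!
= 355687428096000/6227020800
= 57120

P(17,4) = 57120


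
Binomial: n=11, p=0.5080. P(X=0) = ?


C(11,0) = 1
p^0 = 1.000000
(1-p)^11 = 0.000409
P = 1 * 1.000000 * 0.000409 = 0.0004

P(X=0) = 0.0004


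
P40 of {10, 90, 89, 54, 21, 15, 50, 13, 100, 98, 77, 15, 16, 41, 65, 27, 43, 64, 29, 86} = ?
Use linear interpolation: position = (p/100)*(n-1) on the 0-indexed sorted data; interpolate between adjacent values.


Sorted: 10, 13, 15, 15, 16, 21, 27, 29, 41, 43, 50, 54, 64, 65, 77, 86, 89, 90, 98, 100
n = 20
Index = 40/100 * 19 = 7.6000
Lower = data[7] = 29, Upper = data[8] = 41
P40 = 29 + 0.6000*(12) = 36.2000

P40 = 36.2000


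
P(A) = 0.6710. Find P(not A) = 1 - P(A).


P(not A) = 1 - 0.6710 = 0.3290

P(not A) = 0.3290


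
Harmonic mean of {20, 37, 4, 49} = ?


Sum of reciprocals = 1/20 + 1/37 + 1/4 + 1/49 = 0.347435
HM = 4/0.347435 = 11.5129

HM = 11.5129


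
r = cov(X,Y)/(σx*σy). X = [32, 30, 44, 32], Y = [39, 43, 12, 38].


Mean X = 34.5000, Mean Y = 33.0000
SD X = 5.545268, SD Y = 12.267844
Cov = -68.000000
r = -68.000000/(5.545268*12.267844) = -0.9996

r = -0.9996


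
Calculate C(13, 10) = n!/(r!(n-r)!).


C(13,10) = 13!/(10! × 3!)
= 6227020800/(3628800 × 6)
= 286

C(13,10) = 286


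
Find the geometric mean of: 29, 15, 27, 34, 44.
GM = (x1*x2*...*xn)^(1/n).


Product = 29 × 15 × 27 × 34 × 44 = 17570520
GM = 17570520^(1/5) = 28.1162

GM = 28.1162


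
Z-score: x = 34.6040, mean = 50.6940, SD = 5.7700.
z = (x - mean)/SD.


z = (34.6040 - 50.6940)/5.7700
= -16.0900/5.7700
= -2.7886

z = -2.7886


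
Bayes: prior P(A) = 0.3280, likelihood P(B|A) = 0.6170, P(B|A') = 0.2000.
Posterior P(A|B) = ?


P(B) = P(B|A)*P(A) + P(B|A')*P(A')
= 0.6170*0.3280 + 0.2000*0.6720
= 0.202376 + 0.134400 = 0.336776
P(A|B) = 0.202376/0.336776 = 0.6009

P(A|B) = 0.6009


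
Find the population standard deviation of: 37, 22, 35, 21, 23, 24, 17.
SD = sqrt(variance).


Mean = 25.5714
Variance = 47.9592
SD = sqrt(47.9592) = 6.9253

SD = 6.9253


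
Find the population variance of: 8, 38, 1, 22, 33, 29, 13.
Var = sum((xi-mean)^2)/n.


Mean = 20.5714
Squared deviations: 158.0408, 303.7551, 383.0408, 2.0408, 154.4694, 71.0408, 57.3265
Sum = 1129.7143
Variance = 1129.7143/7 = 161.3878

Variance = 161.3878


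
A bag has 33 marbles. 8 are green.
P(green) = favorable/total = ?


P = 8/33 = 0.2424

P = 0.2424


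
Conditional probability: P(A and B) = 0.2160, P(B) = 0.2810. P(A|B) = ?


P(A|B) = 0.2160/0.2810 = 0.7687

P(A|B) = 0.7687


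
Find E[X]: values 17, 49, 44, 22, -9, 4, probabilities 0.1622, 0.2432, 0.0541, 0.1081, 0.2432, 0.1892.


E[X] = 17*0.1622 + 49*0.2432 + 44*0.0541 + 22*0.1081 - 9*0.2432 + 4*0.1892
= 2.7574 + 11.9168 + 2.3804 + 2.3782 - 2.1888 + 0.7568
= 18.0008

E[X] = 18.0008


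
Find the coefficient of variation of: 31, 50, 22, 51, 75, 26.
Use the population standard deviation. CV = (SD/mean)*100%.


Mean = 42.5000
SD = 18.3007
CV = (18.3007/42.5000)*100 = 43.0605%

CV = 43.0605%


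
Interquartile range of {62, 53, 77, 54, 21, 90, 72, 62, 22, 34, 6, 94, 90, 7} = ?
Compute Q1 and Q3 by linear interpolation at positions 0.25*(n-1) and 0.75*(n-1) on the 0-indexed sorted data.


Sorted: 6, 7, 21, 22, 34, 53, 54, 62, 62, 72, 77, 90, 90, 94
Q1 (25th %ile) = 25.0000
Q3 (75th %ile) = 75.7500
IQR = 75.7500 - 25.0000 = 50.7500

IQR = 50.7500


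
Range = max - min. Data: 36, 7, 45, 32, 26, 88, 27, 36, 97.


Max = 97, Min = 7
Range = 97 - 7 = 90

Range = 90


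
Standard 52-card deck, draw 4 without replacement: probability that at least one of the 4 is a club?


P(at least one) = 1 - P(none)
P(none) = (39/52) × (38/51) × (37/50) × (36/49) = 0.303818
P(at least one) = 1 - 0.303818 = 0.6962

P = 0.6962


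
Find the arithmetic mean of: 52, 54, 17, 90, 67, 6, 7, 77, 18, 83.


Sum = 52 + 54 + 17 + 90 + 67 + 6 + 7 + 77 + 18 + 83 = 471
n = 10
Mean = 471/10 = 47.1000

Mean = 47.1000


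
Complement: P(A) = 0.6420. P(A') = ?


P(not A) = 1 - 0.6420 = 0.3580

P(not A) = 0.3580


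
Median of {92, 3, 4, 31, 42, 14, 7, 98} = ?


Sorted: 3, 4, 7, 14, 31, 42, 92, 98
n = 8 (even)
Middle values: 14 and 31
Median = (14+31)/2 = 22.5000

Median = 22.5000


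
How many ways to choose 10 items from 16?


C(16,10) = 16!/(10! × 6!)
= 20922789888000/(3628800 × 720)
= 8008

C(16,10) = 8008


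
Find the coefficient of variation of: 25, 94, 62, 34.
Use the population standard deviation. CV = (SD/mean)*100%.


Mean = 53.7500
SD = 26.9479
CV = (26.9479/53.7500)*100 = 50.1356%

CV = 50.1356%


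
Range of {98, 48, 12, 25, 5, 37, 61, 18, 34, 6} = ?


Max = 98, Min = 5
Range = 98 - 5 = 93

Range = 93


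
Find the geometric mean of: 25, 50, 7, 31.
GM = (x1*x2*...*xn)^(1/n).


Product = 25 × 50 × 7 × 31 = 271250
GM = 271250^(1/4) = 22.8214

GM = 22.8214


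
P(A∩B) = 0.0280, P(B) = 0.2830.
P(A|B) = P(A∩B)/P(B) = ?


P(A|B) = 0.0280/0.2830 = 0.0989

P(A|B) = 0.0989


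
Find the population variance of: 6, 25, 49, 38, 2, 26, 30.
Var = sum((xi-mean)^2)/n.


Mean = 25.1429
Squared deviations: 366.4490, 0.0204, 569.1633, 165.3061, 535.5918, 0.7347, 23.5918
Sum = 1660.8571
Variance = 1660.8571/7 = 237.2653

Variance = 237.2653


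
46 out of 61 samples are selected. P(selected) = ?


P = 46/61 = 0.7541

P = 0.7541


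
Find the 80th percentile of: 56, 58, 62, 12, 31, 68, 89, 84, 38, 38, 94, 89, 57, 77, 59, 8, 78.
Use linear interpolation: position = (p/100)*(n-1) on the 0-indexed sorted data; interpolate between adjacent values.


Sorted: 8, 12, 31, 38, 38, 56, 57, 58, 59, 62, 68, 77, 78, 84, 89, 89, 94
n = 17
Index = 80/100 * 16 = 12.8000
Lower = data[12] = 78, Upper = data[13] = 84
P80 = 78 + 0.8000*(6) = 82.8000

P80 = 82.8000


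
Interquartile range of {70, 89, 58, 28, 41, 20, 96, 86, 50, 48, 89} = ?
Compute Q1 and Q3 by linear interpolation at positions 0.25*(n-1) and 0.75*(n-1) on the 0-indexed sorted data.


Sorted: 20, 28, 41, 48, 50, 58, 70, 86, 89, 89, 96
Q1 (25th %ile) = 44.5000
Q3 (75th %ile) = 87.5000
IQR = 87.5000 - 44.5000 = 43.0000

IQR = 43.0000


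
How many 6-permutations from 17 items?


P(17,6) = 17!/11!
= 355687428096000/39916800
= 8910720

P(17,6) = 8910720


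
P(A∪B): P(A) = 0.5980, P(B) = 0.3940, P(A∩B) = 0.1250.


P(A∪B) = 0.5980 + 0.3940 - 0.1250
= 0.9920 - 0.1250
= 0.8670

P(A∪B) = 0.8670


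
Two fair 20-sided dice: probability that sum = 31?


Total outcomes = 20×20 = 400
Favorable (sum = 31): 10
P = 10/400 = 0.0250

P = 0.0250


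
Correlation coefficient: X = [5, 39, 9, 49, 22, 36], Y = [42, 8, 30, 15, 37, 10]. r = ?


Mean X = 26.6667, Mean Y = 23.6667
SD X = 16.027754, SD Y = 13.299958
Cov = -180.944444
r = -180.944444/(16.027754*13.299958) = -0.8488

r = -0.8488


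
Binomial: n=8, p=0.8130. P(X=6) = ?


C(8,6) = 28
p^6 = 0.288764
(1-p)^2 = 0.034969
P = 28 * 0.288764 * 0.034969 = 0.2827

P(X=6) = 0.2827


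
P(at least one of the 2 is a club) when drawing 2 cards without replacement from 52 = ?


P(at least one) = 1 - P(none)
P(none) = (39/52) × (38/51) = 0.558824
P(at least one) = 1 - 0.558824 = 0.4412

P = 0.4412


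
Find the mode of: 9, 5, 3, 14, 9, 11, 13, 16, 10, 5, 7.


Frequencies: 3:1, 5:2, 7:1, 9:2, 10:1, 11:1, 13:1, 14:1, 16:1
Max frequency = 2
Mode = 5, 9

Mode = 5, 9


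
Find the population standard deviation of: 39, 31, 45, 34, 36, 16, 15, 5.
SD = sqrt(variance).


Mean = 27.6250
Variance = 169.9844
SD = sqrt(169.9844) = 13.0378

SD = 13.0378
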